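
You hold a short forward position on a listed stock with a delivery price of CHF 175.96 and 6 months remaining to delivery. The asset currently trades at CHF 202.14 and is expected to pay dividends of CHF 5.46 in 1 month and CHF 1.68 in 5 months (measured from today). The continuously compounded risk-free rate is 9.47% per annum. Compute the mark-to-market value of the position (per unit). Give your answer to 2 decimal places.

PV(remaining dividends) I = 5.46·e^(−0.0947·1/12) + 1.68·e^(−0.0947·5/12) = 7.0321
Current forward F = (S − I)·e^(rT) = (202.14 − 7.0321)·e^(0.0947·6/12) = 195.1079 × 1.048489 = 204.5685
Value (long) = (F − K)·e^(−rT) = (204.5685 − 175.96) × 0.953754 = 27.2855
Short position value = −(long value) = -CHF 27.29

-CHF 27.29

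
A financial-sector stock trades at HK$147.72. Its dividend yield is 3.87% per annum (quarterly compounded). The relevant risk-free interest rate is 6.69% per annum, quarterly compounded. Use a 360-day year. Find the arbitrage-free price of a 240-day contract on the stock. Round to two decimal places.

HK$150.49

F = S · (1+r/4)^(4T) / (1+q/4)^(4T)
= 147.72 × 1.045224 / 1.026008 = 147.72 × 1.018729
F = HK$150.49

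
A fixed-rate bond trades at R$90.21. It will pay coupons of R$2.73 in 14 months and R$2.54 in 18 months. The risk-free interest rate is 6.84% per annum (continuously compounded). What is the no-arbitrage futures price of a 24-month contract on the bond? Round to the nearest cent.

R$97.92

PV(coupons) I = 2.73·e^(−0.0684·14/12) + 2.54·e^(−0.0684·18/12)
I = 2.5206 + 2.2923 = 4.8129
F = (S − I)·e^(rT) = (90.21 − 4.8129) · e^(0.0684·24/12)
= 85.3971 · e^0.136800 = 85.3971 × 1.146599 = R$97.92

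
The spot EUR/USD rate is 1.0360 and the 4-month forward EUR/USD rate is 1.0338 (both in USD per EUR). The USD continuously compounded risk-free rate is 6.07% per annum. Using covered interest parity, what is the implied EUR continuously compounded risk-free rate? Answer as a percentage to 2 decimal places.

F = S·e^((r_USD − r_EUR)T) ⇒ r_EUR = r_USD − ln(F/S)/T
ln(1.0338/1.0360) = -0.002126; /(4/12) = -0.006378
r_EUR = 0.0607 + 0.006378 = 0.067078
r_EUR = 6.71%

6.71%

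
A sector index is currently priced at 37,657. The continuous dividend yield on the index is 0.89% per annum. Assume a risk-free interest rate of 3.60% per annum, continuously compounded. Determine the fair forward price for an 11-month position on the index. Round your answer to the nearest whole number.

38,604

F = S·e^((r − q)T) = 37657 · e^((0.0360 − 0.0089) × 11/12)
= 37657 · e^0.024842 = 37657 × 1.025153
F = 38,604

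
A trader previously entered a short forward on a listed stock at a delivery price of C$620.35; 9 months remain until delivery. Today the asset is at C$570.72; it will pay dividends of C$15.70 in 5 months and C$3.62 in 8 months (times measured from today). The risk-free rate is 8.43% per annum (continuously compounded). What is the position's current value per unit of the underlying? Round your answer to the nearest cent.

C$30.20

PV(remaining dividends) I = 15.70·e^(−0.0843·5/12) + 3.62·e^(−0.0843·8/12) = 18.5803
Current forward F = (S − I)·e^(rT) = (570.72 − 18.5803)·e^(0.0843·9/12) = 552.1397 × 1.065266 = 588.1756
Value (long) = (F − K)·e^(−rT) = (588.1756 − 620.35) × 0.938732 = -30.2031
Short position value = −(long value) = C$30.20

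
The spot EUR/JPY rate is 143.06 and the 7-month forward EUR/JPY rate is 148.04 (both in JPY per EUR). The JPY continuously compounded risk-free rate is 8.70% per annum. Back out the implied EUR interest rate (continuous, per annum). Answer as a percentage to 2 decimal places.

F = S·e^((r_JPY − r_EUR)T) ⇒ r_EUR = r_JPY − ln(F/S)/T
ln(148.04/143.06) = 0.034218; /(7/12) = 0.058659
r_EUR = 0.0870 − 0.058659 = 0.028341
r_EUR = 2.83%

2.83%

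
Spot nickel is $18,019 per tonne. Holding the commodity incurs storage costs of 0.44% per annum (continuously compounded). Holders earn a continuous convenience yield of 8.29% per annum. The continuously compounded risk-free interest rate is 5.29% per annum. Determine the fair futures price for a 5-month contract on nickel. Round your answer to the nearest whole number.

$17,828 per tonne

Net carry = r + u − y = 0.0529 + 0.0044 − 0.0829 = -0.0256
F = S·e^((r+u−y)T) = 18019 · e^(-0.0256 × 5/12) = 18019 · e^-0.010667
= 18019 × 0.989390 = $17,828 per tonne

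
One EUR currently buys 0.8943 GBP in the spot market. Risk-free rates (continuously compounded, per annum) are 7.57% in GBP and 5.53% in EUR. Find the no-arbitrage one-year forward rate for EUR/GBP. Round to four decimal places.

0.9127

F = S·e^((r_GBP − r_EUR)T) = 0.8943 · e^((0.0757 − 0.0553) × 12/12)
= 0.8943 · e^0.020400 = 0.8943 × 1.020610
F = 0.9127 GBP per EUR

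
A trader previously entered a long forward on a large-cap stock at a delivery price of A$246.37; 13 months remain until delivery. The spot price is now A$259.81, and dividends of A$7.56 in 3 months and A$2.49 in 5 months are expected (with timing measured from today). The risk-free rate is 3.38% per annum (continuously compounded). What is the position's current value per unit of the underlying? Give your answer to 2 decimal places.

A$12.35

PV(remaining dividends) I = 7.56·e^(−0.0338·3/12) + 2.49·e^(−0.0338·5/12) = 9.9516
Current forward F = (S − I)·e^(rT) = (259.81 − 9.9516)·e^(0.0338·13/12) = 249.8584 × 1.037295 = 259.1769
Value (long) = (F − K)·e^(−rT) = (259.1769 − 246.37) × 0.964046 = 12.3464
Value = A$12.35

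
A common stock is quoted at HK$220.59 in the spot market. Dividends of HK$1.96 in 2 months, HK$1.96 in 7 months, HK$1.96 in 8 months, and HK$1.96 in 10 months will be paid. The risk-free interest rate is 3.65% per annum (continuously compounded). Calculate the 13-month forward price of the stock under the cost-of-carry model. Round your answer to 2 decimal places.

PV(dividends) I = 1.96·e^(−0.0365·2/12) + 1.96·e^(−0.0365·7/12) + 1.96·e^(−0.0365·8/12) + 1.96·e^(−0.0365·10/12)
I = 1.9481 + 1.9187 + 1.9129 + 1.9013 = 7.6810
F = (S − I)·e^(rT) = (220.59 − 7.6810) · e^(0.0365·13/12)
= 212.9090 · e^0.039542 = 212.9090 × 1.040334 = HK$221.50

HK$221.50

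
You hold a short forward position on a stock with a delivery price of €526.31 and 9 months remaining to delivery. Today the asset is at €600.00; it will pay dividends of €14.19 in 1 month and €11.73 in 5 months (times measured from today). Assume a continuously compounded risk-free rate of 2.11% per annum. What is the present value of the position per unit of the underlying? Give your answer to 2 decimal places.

-€56.16

PV(remaining dividends) I = 14.19·e^(−0.0211·1/12) + 11.73·e^(−0.0211·5/12) = 25.7924
Current forward F = (S − I)·e^(rT) = (600.00 − 25.7924)·e^(0.0211·9/12) = 574.2076 × 1.015951 = 583.3668
Value (long) = (F − K)·e^(−rT) = (583.3668 − 526.31) × 0.984300 = 56.1610
Short position value = −(long value) = -€56.16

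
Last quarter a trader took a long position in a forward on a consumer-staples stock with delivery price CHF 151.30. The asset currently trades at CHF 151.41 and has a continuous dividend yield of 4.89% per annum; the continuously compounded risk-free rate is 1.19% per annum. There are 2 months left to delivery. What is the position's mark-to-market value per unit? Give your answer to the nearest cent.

Current fair forward for the remaining 2 months: F = S·e^((r − q)·T), (r − q) = 0.0119 − 0.0489 = -0.0370
F = 151.41 · e^(-0.0370 × 2/12) = 151.41 × 0.993852 = 150.4791
Value of long forward = (F − K)·e^(−rT) = (150.4791 − 151.30) · e^(−0.0119·2/12)
= -0.8209 × 0.998019 = -0.82

-CHF 0.82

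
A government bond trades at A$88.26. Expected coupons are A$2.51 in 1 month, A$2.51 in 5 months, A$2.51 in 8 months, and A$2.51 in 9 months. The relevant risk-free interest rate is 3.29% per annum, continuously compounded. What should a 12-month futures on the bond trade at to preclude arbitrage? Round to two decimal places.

PV(coupons) I = 2.51·e^(−0.0329·1/12) + 2.51·e^(−0.0329·5/12) + 2.51·e^(−0.0329·8/12) + 2.51·e^(−0.0329·9/12)
I = 2.5031 + 2.4758 + 2.4555 + 2.4488 = 9.8832
F = (S − I)·e^(rT) = (88.26 − 9.8832) · e^(0.0329·12/12)
= 78.3768 · e^0.032900 = 78.3768 × 1.033447 = A$81.00

A$81.00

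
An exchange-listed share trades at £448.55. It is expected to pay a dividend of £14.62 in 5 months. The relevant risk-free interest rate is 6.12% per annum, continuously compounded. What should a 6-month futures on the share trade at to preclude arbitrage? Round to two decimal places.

PV(dividends) I = 14.62·e^(−0.0612·5/12)
I = 14.2519
F = (S − I)·e^(rT) = (448.55 − 14.2519) · e^(0.0612·6/12)
= 434.2981 · e^0.030600 = 434.2981 × 1.031073 = £447.79

£447.79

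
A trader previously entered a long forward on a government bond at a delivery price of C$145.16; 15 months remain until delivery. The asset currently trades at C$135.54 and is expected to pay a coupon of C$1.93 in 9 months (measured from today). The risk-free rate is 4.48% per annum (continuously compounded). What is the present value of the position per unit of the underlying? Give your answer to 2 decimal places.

PV(remaining coupons) I = 1.93·e^(−0.0448·9/12) = 1.8662
Current forward F = (S − I)·e^(rT) = (135.54 − 1.8662)·e^(0.0448·15/12) = 133.6738 × 1.057598 = 141.3731
Value (long) = (F − K)·e^(−rT) = (141.3731 − 145.16) × 0.945539 = -3.5807
Value = -C$3.58

-C$3.58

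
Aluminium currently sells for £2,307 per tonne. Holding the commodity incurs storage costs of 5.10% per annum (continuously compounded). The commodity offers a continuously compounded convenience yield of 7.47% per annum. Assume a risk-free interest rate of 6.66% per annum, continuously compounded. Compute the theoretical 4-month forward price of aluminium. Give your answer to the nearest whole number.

Net carry = r + u − y = 0.0666 + 0.0510 − 0.0747 = 0.0429
F = S·e^((r+u−y)T) = 2307 · e^(0.0429 × 4/12) = 2307 · e^0.014300
= 2307 × 1.014403 = £2,340 per tonne

£2,340 per tonne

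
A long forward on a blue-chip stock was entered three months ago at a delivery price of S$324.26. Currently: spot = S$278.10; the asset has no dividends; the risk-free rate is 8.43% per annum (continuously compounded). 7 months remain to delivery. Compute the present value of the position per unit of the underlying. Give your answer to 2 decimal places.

-S$30.60

Current fair forward for the remaining 7 months: F = S·e^(r·T), r = 0.0843
F = 278.10 · e^(0.0843 × 7/12) = 278.10 × 1.050404 = 292.1174
Value of long forward = (F − K)·e^(−rT) = (292.1174 − 324.26) · e^(−0.0843·7/12)
= -32.1426 × 0.952015 = -30.60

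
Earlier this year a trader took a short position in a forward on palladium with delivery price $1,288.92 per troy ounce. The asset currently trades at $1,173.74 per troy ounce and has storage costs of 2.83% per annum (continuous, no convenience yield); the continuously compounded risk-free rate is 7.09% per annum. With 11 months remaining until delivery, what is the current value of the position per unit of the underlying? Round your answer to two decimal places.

Current fair forward for the remaining 11 months: F = S·e^((r + u)·T), (r + u) = 0.0709 + 0.0283 = 0.0992
F = 1173.74 · e^(0.0992 × 11/12) = 1173.74 × 1.09519599 = 1285.4753
Value of long forward = (F − K)·e^(−rT) = (1285.4753 − 1288.92) · e^(−0.0709·11/12)
= -3.4447 × 0.93707527 = -3.23
Short position value = −(long value) = $3.23

$3.23 per troy ounce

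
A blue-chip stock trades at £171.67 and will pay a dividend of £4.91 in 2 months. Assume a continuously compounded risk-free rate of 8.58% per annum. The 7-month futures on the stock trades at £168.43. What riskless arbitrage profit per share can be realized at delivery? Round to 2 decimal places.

£6.96 per share

PV(dividends) I = 4.91·e^(−0.0858·2/12) = 4.8403
Fair futures F* = (S − I)·e^(rT) = (171.67 − 4.8403)·e^0.050050 = 166.8297 × 1.051324 = 175.3921
Market £168.43 < fair 175.3921: forward underpriced → reverse cash-and-carry (short the stock, invest proceeds at r, pay the dividends, go long the forward).
Profit at T = |F_mkt − F*| = |168.43 − 175.3921| = £6.96 per share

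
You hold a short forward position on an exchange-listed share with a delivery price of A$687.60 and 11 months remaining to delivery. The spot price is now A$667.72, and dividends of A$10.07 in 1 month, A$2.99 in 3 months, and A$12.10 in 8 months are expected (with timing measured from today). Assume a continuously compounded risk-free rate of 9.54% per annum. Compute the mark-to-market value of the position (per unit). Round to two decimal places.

-A$13.43

PV(remaining dividends) I = 10.07·e^(−0.0954·1/12) + 2.99·e^(−0.0954·3/12) + 12.10·e^(−0.0954·8/12) = 24.2642
Current forward F = (S − I)·e^(rT) = (667.72 − 24.2642)·e^(0.0954·11/12) = 643.4558 × 1.091388 = 702.2599
Value (long) = (F − K)·e^(−rT) = (702.2599 − 687.60) × 0.916265 = 13.4324
Short position value = −(long value) = -A$13.43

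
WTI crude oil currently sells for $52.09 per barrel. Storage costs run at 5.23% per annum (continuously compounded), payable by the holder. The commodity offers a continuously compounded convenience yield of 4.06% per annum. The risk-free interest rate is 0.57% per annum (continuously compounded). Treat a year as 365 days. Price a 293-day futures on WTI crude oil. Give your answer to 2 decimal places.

$52.82 per barrel

Net carry = r + u − y = 0.0057 + 0.0523 − 0.0406 = 0.0174
F = S·e^((r+u−y)T) = 52.09 · e^(0.0174 × 293/365) = 52.09 · e^0.013968
= 52.09 × 1.014066 = $52.82 per barrel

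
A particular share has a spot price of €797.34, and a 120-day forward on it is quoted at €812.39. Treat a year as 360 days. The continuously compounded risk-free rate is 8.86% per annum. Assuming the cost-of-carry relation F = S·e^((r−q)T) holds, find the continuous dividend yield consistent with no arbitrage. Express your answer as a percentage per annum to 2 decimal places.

From F = S·e^((r−q)T): (r − q) = ln(F/S)/T
ln(812.39/797.34) = ln(1.018875) = 0.018699
(r − q) = 0.018699 / (120/360) = 0.056097
q = r − ln(F/S)/T = 0.0886 − 0.056097 = 0.032503
q = 3.25%

3.25%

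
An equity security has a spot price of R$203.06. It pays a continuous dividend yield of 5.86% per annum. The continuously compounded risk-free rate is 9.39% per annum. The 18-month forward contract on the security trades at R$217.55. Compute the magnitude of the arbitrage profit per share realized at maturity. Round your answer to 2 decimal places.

R$3.45 per share

Fair forward: F* = S·e^(carry·T), with carry = (r − q) = 0.0939 − 0.0586 = 0.0353
F* = 203.06 · e^(0.0353 × 18/12) = 203.06 · e^0.052950 = 203.06 × 1.054377 = R$214.1018
Market R$217.55 > fair R$214.1018: forward overpriced → cash-and-carry (buy spot, short the forward).
At maturity, profit = |F_mkt − F*| = |217.55 − 214.1018| = R$3.45 per share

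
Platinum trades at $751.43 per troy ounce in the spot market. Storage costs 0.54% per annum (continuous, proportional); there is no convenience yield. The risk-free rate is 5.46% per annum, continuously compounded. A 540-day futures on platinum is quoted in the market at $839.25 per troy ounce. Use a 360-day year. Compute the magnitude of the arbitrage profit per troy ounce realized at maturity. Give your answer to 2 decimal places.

Fair futures: F* = S·e^(carry·T), with carry = (r + u) = 0.0546 + 0.0054 = 0.0600
F* = 751.43 · e^(0.0600 × 540/360) = 751.43 · e^0.090000 = 751.43 × 1.094174 = $822.1952
Market $839.25 > fair $822.1952: forward overpriced → cash-and-carry (buy spot, short the forward).
At maturity, profit = |F_mkt − F*| = |839.25 − 822.1952| = $17.05 per troy ounce

$17.05 per troy ounce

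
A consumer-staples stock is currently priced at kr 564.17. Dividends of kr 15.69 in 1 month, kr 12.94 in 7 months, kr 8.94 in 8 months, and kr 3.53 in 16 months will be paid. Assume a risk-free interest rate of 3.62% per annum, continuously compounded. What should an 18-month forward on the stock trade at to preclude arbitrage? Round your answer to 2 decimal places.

PV(dividends) I = 15.69·e^(−0.0362·1/12) + 12.94·e^(−0.0362·7/12) + 8.94·e^(−0.0362·8/12) + 3.53·e^(−0.0362·16/12)
I = 15.6427 + 12.6696 + 8.7268 + 3.3637 = 40.4028
F = (S − I)·e^(rT) = (564.17 − 40.4028) · e^(0.0362·18/12)
= 523.7672 · e^0.054300 = 523.7672 × 1.055801 = kr 552.99

kr 552.99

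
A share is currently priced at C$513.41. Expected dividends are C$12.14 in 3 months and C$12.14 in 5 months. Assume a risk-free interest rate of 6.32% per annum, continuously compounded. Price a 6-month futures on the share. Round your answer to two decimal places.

PV(dividends) I = 12.14·e^(−0.0632·3/12) + 12.14·e^(−0.0632·5/12)
I = 11.9497 + 11.8245 = 23.7742
F = (S − I)·e^(rT) = (513.41 − 23.7742) · e^(0.0632·6/12)
= 489.6358 · e^0.031600 = 489.6358 × 1.032105 = C$505.36

C$505.36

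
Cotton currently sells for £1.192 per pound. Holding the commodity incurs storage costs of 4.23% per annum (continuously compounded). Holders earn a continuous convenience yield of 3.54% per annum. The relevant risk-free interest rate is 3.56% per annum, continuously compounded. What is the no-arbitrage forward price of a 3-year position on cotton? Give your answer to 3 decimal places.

£1.354 per pound

Net carry = r + u − y = 0.0356 + 0.0423 − 0.0354 = 0.0425
F = S·e^((r+u−y)T) = 1.192 · e^(0.0425 × 3) = 1.192 · e^0.127500
= 1.192 × 1.135985 = £1.354 per pound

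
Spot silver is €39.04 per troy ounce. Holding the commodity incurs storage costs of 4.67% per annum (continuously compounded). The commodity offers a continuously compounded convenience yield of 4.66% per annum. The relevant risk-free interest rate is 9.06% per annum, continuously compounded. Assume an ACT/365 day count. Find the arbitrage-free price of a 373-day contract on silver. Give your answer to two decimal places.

Net carry = r + u − y = 0.0906 + 0.0467 − 0.0466 = 0.0907
F = S·e^((r+u−y)T) = 39.04 · e^(0.0907 × 373/365) = 39.04 · e^0.092688
= 39.04 × 1.097119 = €42.83 per troy ounce

€42.83 per troy ounce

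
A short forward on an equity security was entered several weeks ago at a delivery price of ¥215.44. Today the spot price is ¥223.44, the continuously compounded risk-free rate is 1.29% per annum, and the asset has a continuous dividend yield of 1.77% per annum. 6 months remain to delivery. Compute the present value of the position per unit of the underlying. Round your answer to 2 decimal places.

Current fair forward for the remaining 6 months: F = S·e^((r − q)·T), (r − q) = 0.0129 − 0.0177 = -0.0048
F = 223.44 · e^(-0.0048 × 6/12) = 223.44 × 0.997603 = 222.9044
Value of long forward = (F − K)·e^(−rT) = (222.9044 − 215.44) · e^(−0.0129·6/12)
= 7.4644 × 0.993571 = 7.42
Short position value = −(long value) = -¥7.42

-¥7.42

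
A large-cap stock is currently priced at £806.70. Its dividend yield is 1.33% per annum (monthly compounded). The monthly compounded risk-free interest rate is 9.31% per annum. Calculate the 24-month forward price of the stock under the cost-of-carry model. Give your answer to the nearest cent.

F = S · (1+r/12)^(12T) / (1+q/12)^(12T)
= 806.70 × 1.203798 / 1.026942 = 806.70 × 1.172216
F = £945.63

£945.63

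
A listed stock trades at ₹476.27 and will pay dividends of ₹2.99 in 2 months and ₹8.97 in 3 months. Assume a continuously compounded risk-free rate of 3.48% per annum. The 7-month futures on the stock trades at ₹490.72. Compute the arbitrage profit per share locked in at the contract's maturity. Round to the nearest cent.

₹16.79 per share

PV(dividends) I = 2.99·e^(−0.0348·2/12) + 8.97·e^(−0.0348·3/12) = 11.8650
Fair futures F* = (S − I)·e^(rT) = (476.27 − 11.8650)·e^0.020300 = 464.4050 × 1.020507 = 473.9286
Market ₹490.72 > fair 473.9286: forward overpriced → cash-and-carry (borrow at r, buy the stock and collect the dividends, short the forward).
Profit at T = |F_mkt − F*| = |490.72 − 473.9286| = ₹16.79 per share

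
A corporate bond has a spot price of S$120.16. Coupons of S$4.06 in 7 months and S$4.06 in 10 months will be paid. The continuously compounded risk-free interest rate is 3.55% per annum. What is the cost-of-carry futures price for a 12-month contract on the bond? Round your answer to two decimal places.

PV(coupons) I = 4.06·e^(−0.0355·7/12) + 4.06·e^(−0.0355·10/12)
I = 3.9768 + 3.9417 = 7.9185
F = (S − I)·e^(rT) = (120.16 − 7.9185) · e^(0.0355·12/12)
= 112.2415 · e^0.035500 = 112.2415 × 1.036138 = S$116.30

S$116.30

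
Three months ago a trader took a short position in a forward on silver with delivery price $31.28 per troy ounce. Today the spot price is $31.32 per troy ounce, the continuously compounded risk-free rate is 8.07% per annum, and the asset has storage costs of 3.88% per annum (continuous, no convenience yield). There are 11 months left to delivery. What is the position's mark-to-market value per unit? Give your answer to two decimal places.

Current fair forward for the remaining 11 months: F = S·e^((r + u)·T), (r + u) = 0.0807 + 0.0388 = 0.1195
F = 31.32 · e^(0.1195 × 11/12) = 31.32 × 1.115767 = 34.9458
Value of long forward = (F − K)·e^(−rT) = (34.9458 − 31.28) · e^(−0.0807·11/12)
= 3.6658 × 0.928695 = 3.40
Short position value = −(long value) = -$3.40

-$3.40 per troy ounce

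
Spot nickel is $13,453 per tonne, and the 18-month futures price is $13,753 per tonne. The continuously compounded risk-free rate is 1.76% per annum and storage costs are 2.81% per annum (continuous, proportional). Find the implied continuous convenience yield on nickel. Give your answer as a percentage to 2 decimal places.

3.10%

F = S·e^((r+u−y)T) ⇒ (r+u−y) = ln(F/S)/T
ln(13753/13453) = 0.022055; /T ⇒ 0.014703
y = r + u − ln(F/S)/T = 0.0176 + 0.0281 − 0.014703 = 0.030997
y = 3.10%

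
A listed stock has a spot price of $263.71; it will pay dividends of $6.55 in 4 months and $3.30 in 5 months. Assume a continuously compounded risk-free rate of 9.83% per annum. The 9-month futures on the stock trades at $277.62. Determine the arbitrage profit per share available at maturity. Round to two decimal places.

$3.97 per share

PV(dividends) I = 6.55·e^(−0.0983·4/12) + 3.30·e^(−0.0983·5/12) = 9.5064
Fair futures F* = (S − I)·e^(rT) = (263.71 − 9.5064)·e^0.073725 = 254.2036 × 1.076511 = 273.6530
Market $277.62 > fair 273.6530: forward overpriced → cash-and-carry (borrow at r, buy the stock and collect the dividends, short the forward).
Profit at T = |F_mkt − F*| = |277.62 − 273.6530| = $3.97 per share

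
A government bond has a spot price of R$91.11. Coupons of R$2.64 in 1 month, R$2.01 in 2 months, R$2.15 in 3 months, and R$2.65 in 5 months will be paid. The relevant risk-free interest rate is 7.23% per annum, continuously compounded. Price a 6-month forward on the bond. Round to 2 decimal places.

PV(coupons) I = 2.64·e^(−0.0723·1/12) + 2.01·e^(−0.0723·2/12) + 2.15·e^(−0.0723·3/12) + 2.65·e^(−0.0723·5/12)
I = 2.6241 + 1.9859 + 2.1115 + 2.5714 = 9.2929
F = (S − I)·e^(rT) = (91.11 − 9.2929) · e^(0.0723·6/12)
= 81.8171 · e^0.036150 = 81.8171 × 1.036811 = R$84.83

R$84.83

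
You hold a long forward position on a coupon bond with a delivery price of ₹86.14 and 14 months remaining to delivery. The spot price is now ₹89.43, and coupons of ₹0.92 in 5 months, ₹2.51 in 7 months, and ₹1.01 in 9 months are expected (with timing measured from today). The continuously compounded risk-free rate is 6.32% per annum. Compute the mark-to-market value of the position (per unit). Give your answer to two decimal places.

₹5.13

PV(remaining coupons) I = 0.92·e^(−0.0632·5/12) + 2.51·e^(−0.0632·7/12) + 1.01·e^(−0.0632·9/12) = 4.2785
Current forward F = (S − I)·e^(rT) = (89.43 − 4.2785)·e^(0.0632·14/12) = 85.1515 × 1.076520 = 91.6673
Value (long) = (F − K)·e^(−rT) = (91.6673 − 86.14) × 0.928919 = 5.1344
Value = ₹5.13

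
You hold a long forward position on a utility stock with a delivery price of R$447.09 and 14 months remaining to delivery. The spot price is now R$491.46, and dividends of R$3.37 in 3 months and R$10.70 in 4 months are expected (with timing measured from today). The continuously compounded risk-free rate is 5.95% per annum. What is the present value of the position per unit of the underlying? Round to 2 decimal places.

PV(remaining dividends) I = 3.37·e^(−0.0595·3/12) + 10.70·e^(−0.0595·4/12) = 13.8101
Current forward F = (S − I)·e^(rT) = (491.46 − 13.8101)·e^(0.0595·14/12) = 477.6499 × 1.071883 = 511.9848
Value (long) = (F − K)·e^(−rT) = (511.9848 − 447.09) × 0.932938 = 60.5428
Value = R$60.54

R$60.54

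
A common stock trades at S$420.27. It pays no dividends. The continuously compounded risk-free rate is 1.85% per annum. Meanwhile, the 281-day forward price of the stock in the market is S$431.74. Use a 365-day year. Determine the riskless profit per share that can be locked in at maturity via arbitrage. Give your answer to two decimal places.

Fair forward: F* = S·e^(carry·T), with carry = r = 0.0185
F* = 420.27 · e^(0.0185 × 281/365) = 420.27 · e^0.014242 = 420.27 × 1.014344 = S$426.2984
Market S$431.74 > fair S$426.2984: forward overpriced → cash-and-carry (buy spot, short the forward).
At maturity, profit = |F_mkt − F*| = |431.74 − 426.2984| = S$5.44 per share

S$5.44 per share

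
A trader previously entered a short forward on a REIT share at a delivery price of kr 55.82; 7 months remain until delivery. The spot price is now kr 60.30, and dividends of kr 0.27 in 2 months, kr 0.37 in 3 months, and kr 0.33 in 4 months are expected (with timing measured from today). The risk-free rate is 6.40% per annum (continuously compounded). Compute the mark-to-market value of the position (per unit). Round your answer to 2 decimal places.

-kr 5.57

PV(remaining dividends) I = 0.27·e^(−0.0640·2/12) + 0.37·e^(−0.0640·3/12) + 0.33·e^(−0.0640·4/12) = 0.9543
Current forward F = (S − I)·e^(rT) = (60.30 − 0.9543)·e^(0.0640·7/12) = 59.3457 × 1.038039 = 61.6032
Value (long) = (F − K)·e^(−rT) = (61.6032 − 55.82) × 0.963355 = 5.5713
Short position value = −(long value) = -kr 5.57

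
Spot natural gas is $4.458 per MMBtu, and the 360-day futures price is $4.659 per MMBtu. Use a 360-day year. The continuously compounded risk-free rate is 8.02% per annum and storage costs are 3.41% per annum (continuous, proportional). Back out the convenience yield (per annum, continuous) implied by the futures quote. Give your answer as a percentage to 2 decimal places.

7.02%

F = S·e^((r+u−y)T) ⇒ (r+u−y) = ln(F/S)/T
ln(4.659/4.458) = 0.044101; /T ⇒ 0.044101
y = r + u − ln(F/S)/T = 0.0802 + 0.0341 − 0.044101 = 0.070199
y = 7.02%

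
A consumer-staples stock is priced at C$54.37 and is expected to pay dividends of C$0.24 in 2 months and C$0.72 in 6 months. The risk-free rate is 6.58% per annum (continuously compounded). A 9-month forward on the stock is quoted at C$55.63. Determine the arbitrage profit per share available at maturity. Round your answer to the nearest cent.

PV(dividends) I = 0.24·e^(−0.0658·2/12) + 0.72·e^(−0.0658·6/12) = 0.9341
Fair forward F* = (S − I)·e^(rT) = (54.37 − 0.9341)·e^0.049350 = 53.4359 × 1.050588 = 56.1391
Market C$55.63 < fair 56.1391: forward underpriced → reverse cash-and-carry (short the stock, invest proceeds at r, pay the dividends, go long the forward).
Profit at T = |F_mkt − F*| = |55.63 − 56.1391| = C$0.51 per share

C$0.51 per share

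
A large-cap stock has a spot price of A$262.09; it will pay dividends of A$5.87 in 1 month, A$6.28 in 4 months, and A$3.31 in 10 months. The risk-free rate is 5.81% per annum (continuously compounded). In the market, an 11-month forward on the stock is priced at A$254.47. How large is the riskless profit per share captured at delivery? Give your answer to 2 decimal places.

A$5.97 per share

PV(dividends) I = 5.87·e^(−0.0581·1/12) + 6.28·e^(−0.0581·4/12) + 3.31·e^(−0.0581·10/12) = 15.1548
Fair forward F* = (S − I)·e^(rT) = (262.09 − 15.1548)·e^0.053258 = 246.9352 × 1.054702 = 260.4430
Market A$254.47 < fair 260.4430: forward underpriced → reverse cash-and-carry (short the stock, invest proceeds at r, pay the dividends, go long the forward).
Profit at T = |F_mkt − F*| = |254.47 − 260.4430| = A$5.97 per share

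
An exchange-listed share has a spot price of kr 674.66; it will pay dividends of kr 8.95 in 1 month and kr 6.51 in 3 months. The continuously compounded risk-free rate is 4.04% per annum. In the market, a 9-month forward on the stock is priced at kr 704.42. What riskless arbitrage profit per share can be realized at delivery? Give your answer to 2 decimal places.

kr 24.84 per share

PV(dividends) I = 8.95·e^(−0.0404·1/12) + 6.51·e^(−0.0404·3/12) = 15.3645
Fair forward F* = (S − I)·e^(rT) = (674.66 − 15.3645)·e^0.030300 = 659.2955 × 1.030764 = 679.5781
Market kr 704.42 > fair 679.5781: forward overpriced → cash-and-carry (borrow at r, buy the stock and collect the dividends, short the forward).
Profit at T = |F_mkt − F*| = |704.42 − 679.5781| = kr 24.84 per share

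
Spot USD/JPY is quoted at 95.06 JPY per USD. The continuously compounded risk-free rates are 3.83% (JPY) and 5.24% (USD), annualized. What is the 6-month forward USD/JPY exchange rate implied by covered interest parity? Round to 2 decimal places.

F = S·e^((r_JPY − r_USD)T) = 95.06 · e^((0.0383 − 0.0524) × 6/12)
= 95.06 · e^-0.007050 = 95.06 × 0.992975
F = 94.39 JPY per USD

94.39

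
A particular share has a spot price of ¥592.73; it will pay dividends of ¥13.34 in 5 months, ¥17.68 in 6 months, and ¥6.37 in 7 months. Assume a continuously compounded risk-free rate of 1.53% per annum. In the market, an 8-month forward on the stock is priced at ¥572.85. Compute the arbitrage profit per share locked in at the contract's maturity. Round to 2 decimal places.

PV(dividends) I = 13.34·e^(−0.0153·5/12) + 17.68·e^(−0.0153·6/12) + 6.37·e^(−0.0153·7/12) = 37.1139
Fair forward F* = (S − I)·e^(rT) = (592.73 − 37.1139)·e^0.010200 = 555.6161 × 1.010252 = 561.3123
Market ¥572.85 > fair 561.3123: forward overpriced → cash-and-carry (borrow at r, buy the stock and collect the dividends, short the forward).
Profit at T = |F_mkt − F*| = |572.85 − 561.3123| = ¥11.54 per share

¥11.54 per share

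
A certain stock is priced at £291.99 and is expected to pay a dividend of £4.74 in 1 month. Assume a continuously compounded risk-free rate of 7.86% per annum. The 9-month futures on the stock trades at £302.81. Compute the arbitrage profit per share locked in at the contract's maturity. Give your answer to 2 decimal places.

PV(dividends) I = 4.74·e^(−0.0786·1/12) = 4.7091
Fair futures F* = (S − I)·e^(rT) = (291.99 − 4.7091)·e^0.058950 = 287.2809 × 1.060722 = 304.7252
Market £302.81 < fair 304.7252: forward underpriced → reverse cash-and-carry (short the stock, invest proceeds at r, pay the dividends, go long the forward).
Profit at T = |F_mkt − F*| = |302.81 − 304.7252| = £1.92 per share

£1.92 per share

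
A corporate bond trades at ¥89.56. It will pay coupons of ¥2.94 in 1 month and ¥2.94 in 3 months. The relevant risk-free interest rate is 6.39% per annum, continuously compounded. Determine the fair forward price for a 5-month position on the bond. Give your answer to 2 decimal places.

PV(coupons) I = 2.94·e^(−0.0639·1/12) + 2.94·e^(−0.0639·3/12)
I = 2.9244 + 2.8934 = 5.8178
F = (S − I)·e^(rT) = (89.56 − 5.8178) · e^(0.0639·5/12)
= 83.7422 · e^0.026625 = 83.7422 × 1.026983 = ¥86.00

¥86.00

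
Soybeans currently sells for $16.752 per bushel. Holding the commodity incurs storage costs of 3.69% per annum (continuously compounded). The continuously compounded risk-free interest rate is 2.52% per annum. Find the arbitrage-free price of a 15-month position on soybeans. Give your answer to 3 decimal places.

$18.104 per bushel

Net carry = r + u − y = 0.0252 + 0.0369 − 0.0000 = 0.0621
F = S·e^((r+u−y)T) = 16.752 · e^(0.0621 × 15/12) = 16.752 · e^0.077625
= 16.752 × 1.080717 = $18.104 per bushel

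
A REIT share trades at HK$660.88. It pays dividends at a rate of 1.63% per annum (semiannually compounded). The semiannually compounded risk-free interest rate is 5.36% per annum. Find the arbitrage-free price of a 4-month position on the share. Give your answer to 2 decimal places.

F = S · (1+r/2)^(2T) / (1+q/2)^(2T)
= 660.88 × 1.017788 / 1.005426 = 660.88 × 1.012295
F = HK$669.01

HK$669.01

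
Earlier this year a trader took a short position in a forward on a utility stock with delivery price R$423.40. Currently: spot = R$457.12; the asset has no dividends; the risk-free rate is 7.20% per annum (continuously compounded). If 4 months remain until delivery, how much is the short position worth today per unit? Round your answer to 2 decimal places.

Current fair forward for the remaining 4 months: F = S·e^(r·T), r = 0.0720
F = 457.12 · e^(0.0720 × 4/12) = 457.12 × 1.024290 = 468.2234
Value of long forward = (F − K)·e^(−rT) = (468.2234 − 423.40) · e^(−0.0720·4/12)
= 44.8234 × 0.976286 = 43.76
Short position value = −(long value) = -R$43.76

-R$43.76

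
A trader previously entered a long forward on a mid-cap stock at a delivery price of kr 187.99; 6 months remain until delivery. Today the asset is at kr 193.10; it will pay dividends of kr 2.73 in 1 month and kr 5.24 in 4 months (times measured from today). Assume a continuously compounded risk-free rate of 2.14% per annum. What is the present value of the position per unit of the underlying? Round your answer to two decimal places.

PV(remaining dividends) I = 2.73·e^(−0.0214·1/12) + 5.24·e^(−0.0214·4/12) = 7.9279
Current forward F = (S − I)·e^(rT) = (193.10 − 7.9279)·e^(0.0214·6/12) = 185.1721 × 1.010757 = 187.1640
Value (long) = (F − K)·e^(−rT) = (187.1640 − 187.99) × 0.989357 = -0.8172
Value = -kr 0.82

-kr 0.82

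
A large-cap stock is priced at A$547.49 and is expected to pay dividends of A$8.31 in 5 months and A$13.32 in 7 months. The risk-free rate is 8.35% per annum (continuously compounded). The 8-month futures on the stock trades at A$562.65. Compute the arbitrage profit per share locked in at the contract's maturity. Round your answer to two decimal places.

A$5.72 per share

PV(dividends) I = 8.31·e^(−0.0835·5/12) + 13.32·e^(−0.0835·7/12) = 20.7126
Fair futures F* = (S − I)·e^(rT) = (547.49 − 20.7126)·e^0.055667 = 526.7774 × 1.057246 = 556.9333
Market A$562.65 > fair 556.9333: forward overpriced → cash-and-carry (borrow at r, buy the stock and collect the dividends, short the forward).
Profit at T = |F_mkt − F*| = |562.65 − 556.9333| = A$5.72 per share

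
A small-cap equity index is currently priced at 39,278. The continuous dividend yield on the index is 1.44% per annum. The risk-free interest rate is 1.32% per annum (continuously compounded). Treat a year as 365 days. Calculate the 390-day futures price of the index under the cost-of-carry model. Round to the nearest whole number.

F = S·e^((r − q)T) = 39278 · e^((0.0132 − 0.0144) × 390/365)
= 39278 · e^-0.001282 = 39278 × 0.998719
F = 39,228

39,228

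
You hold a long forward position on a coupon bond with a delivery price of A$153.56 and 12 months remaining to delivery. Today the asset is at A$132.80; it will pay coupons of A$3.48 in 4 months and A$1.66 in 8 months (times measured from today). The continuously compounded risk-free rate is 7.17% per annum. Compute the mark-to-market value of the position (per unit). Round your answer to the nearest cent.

-A$15.12

PV(remaining coupons) I = 3.48·e^(−0.0717·4/12) + 1.66·e^(−0.0717·8/12) = 4.9803
Current forward F = (S − I)·e^(rT) = (132.80 − 4.9803)·e^(0.0717·12/12) = 127.8197 × 1.074333 = 137.3209
Value (long) = (F − K)·e^(−rT) = (137.3209 − 153.56) × 0.930810 = -15.1155
Value = -A$15.12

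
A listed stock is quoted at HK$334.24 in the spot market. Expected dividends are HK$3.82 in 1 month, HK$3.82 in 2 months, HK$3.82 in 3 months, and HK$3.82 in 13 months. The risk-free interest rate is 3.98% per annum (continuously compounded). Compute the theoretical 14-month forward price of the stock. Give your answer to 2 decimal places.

HK$334.37

PV(dividends) I = 3.82·e^(−0.0398·1/12) + 3.82·e^(−0.0398·2/12) + 3.82·e^(−0.0398·3/12) + 3.82·e^(−0.0398·13/12)
I = 3.8074 + 3.7947 + 3.7822 + 3.6588 = 15.0431
F = (S − I)·e^(rT) = (334.24 − 15.0431) · e^(0.0398·14/12)
= 319.1969 · e^0.046433 = 319.1969 × 1.047528 = HK$334.37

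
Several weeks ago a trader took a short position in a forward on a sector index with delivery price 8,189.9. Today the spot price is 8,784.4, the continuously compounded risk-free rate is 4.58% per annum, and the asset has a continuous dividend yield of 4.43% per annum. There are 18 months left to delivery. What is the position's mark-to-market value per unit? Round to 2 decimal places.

Current fair forward for the remaining 18 months: F = S·e^((r − q)·T), (r − q) = 0.0458 − 0.0443 = 0.0015
F = 8784.4 · e^(0.0015 × 18/12) = 8784.4 × 1.00225253 = 8804.1871
Value of long forward = (F − K)·e^(−rT) = (8804.1871 − 8189.9) · e^(−0.0458·18/12)
= 614.2871 × 0.93360672 = 573.50
Short position value = −(long value) = -573.50

-573.50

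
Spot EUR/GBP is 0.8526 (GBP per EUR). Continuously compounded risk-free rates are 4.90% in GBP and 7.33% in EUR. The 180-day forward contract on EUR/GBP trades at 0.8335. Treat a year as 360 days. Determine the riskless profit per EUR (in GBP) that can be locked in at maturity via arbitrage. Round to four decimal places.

Fair forward: F* = S·e^(carry·T), with carry = (r_GBP − r_EUR) = 0.0490 − 0.0733 = -0.0243
F* = 0.8526 · e^(-0.0243 × 180/360) = 0.8526 · e^-0.012150 = 0.8526 × 0.987924 = 0.8423
Market 0.8335 < fair 0.8423: forward underpriced → reverse cash-and-carry (short spot, go long the forward).
At maturity, profit = |F_mkt − F*| = |0.8335 − 0.8423| = 0.0088 per EUR (in GBP)

0.0088 per EUR (in GBP)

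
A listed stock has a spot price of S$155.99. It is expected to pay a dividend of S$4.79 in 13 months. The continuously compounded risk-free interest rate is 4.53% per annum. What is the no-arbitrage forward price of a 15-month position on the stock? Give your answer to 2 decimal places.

PV(dividends) I = 4.79·e^(−0.0453·13/12)
I = 4.5606
F = (S − I)·e^(rT) = (155.99 − 4.5606) · e^(0.0453·15/12)
= 151.4294 · e^0.056625 = 151.4294 × 1.058259 = S$160.25

S$160.25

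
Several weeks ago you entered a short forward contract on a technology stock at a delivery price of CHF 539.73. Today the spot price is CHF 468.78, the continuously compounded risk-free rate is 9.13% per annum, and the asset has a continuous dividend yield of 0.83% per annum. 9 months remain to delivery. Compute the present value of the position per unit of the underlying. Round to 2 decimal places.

Current fair forward for the remaining 9 months: F = S·e^((r − q)·T), (r − q) = 0.0913 − 0.0083 = 0.0830
F = 468.78 · e^(0.0830 × 9/12) = 468.78 × 1.064228 = 498.8888
Value of long forward = (F − K)·e^(−rT) = (498.8888 − 539.73) · e^(−0.0913·9/12)
= -40.8412 × 0.933817 = -38.14
Short position value = −(long value) = CHF 38.14

CHF 38.14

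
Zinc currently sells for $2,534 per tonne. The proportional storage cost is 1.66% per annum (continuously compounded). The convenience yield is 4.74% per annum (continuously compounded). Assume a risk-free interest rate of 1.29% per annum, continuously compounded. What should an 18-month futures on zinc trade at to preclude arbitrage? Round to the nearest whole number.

$2,467 per tonne

Net carry = r + u − y = 0.0129 + 0.0166 − 0.0474 = -0.0179
F = S·e^((r+u−y)T) = 2534 · e^(-0.0179 × 18/12) = 2534 · e^-0.026850
= 2534 × 0.973507 = $2,467 per tonne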